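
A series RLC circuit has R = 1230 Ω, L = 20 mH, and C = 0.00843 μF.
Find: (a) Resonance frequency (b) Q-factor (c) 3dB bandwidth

Step 1 — Resonance condition Im(Z)=0 gives ω₀ = 1/√(LC).
Step 2 — ω₀ = 1/√(0.02·8.43e-09) = 7.701e+04 rad/s.
Step 3 — f₀ = ω₀/(2π) = 1.226e+04 Hz.
Step 4 — Series Q: Q = ω₀L/R = 7.701e+04·0.02/1230 = 1.252.
Step 5 — 3dB bandwidth: Δω = ω₀/Q = 6.15e+04 rad/s; BW = Δω/(2π) = 9788 Hz.

(a) f₀ = 1.226e+04 Hz  (b) Q = 1.252  (c) BW = 9788 Hz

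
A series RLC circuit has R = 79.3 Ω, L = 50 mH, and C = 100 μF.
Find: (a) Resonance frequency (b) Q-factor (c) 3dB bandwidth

Step 1 — Resonance condition Im(Z)=0 gives ω₀ = 1/√(LC).
Step 2 — ω₀ = 1/√(0.05·0.0001) = 447.2 rad/s.
Step 3 — f₀ = ω₀/(2π) = 71.18 Hz.
Step 4 — Series Q: Q = ω₀L/R = 447.2·0.05/79.3 = 0.282.
Step 5 — 3dB bandwidth: Δω = ω₀/Q = 1586 rad/s; BW = Δω/(2π) = 252.4 Hz.

(a) f₀ = 71.18 Hz  (b) Q = 0.282  (c) BW = 252.4 Hz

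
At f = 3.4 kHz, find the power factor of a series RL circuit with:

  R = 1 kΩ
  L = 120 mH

Step 1 — Angular frequency: ω = 2π·f = 2π·3400 = 2.136e+04 rad/s.
Step 2 — Component impedances:
  R: Z = R = 1000 Ω
  L: Z = jωL = j·2.136e+04·0.12 = 0 + j2564 Ω
Step 3 — Series combination: Z_total = R + L = 1000 + j2564 Ω = 2752∠68.7° Ω.
Step 4 — Power factor: PF = cos(φ) = Re(Z)/|Z| = 1000/2752 = 0.3634.
Step 5 — Type: Im(Z) = 2564 ⇒ lagging (phase φ = 68.7°).

PF = 0.3634 (lagging, φ = 68.7°)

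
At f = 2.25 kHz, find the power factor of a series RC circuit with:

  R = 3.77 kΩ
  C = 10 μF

Step 1 — Angular frequency: ω = 2π·f = 2π·2250 = 1.414e+04 rad/s.
Step 2 — Component impedances:
  R: Z = R = 3770 Ω
  C: Z = 1/(jωC) = -j/(ω·C) = 0 - j7.074 Ω
Step 3 — Series combination: Z_total = R + C = 3770 - j7.074 Ω = 3770∠-0.1° Ω.
Step 4 — Power factor: PF = cos(φ) = Re(Z)/|Z| = 3770/3770 = 1.
Step 5 — Type: Im(Z) = -7.074 ⇒ leading (phase φ = -0.1°).

PF = 1 (leading, φ = -0.1°)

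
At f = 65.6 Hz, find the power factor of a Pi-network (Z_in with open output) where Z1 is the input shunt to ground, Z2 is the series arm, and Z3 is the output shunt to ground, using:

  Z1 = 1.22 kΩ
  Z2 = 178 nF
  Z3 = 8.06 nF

Step 1 — Angular frequency: ω = 2π·f = 2π·65.6 = 412.2 rad/s.
Step 2 — Component impedances:
  Z1: Z = R = 1220 Ω
  Z2: Z = 1/(jωC) = -j/(ω·C) = 0 - j1.363e+04 Ω
  Z3: Z = 1/(jωC) = -j/(ω·C) = 0 - j3.01e+05 Ω
Step 3 — With open output, the series arm Z2 and the output shunt Z3 appear in series to ground: Z2 + Z3 = 0 - j3.146e+05 Ω.
Step 4 — Parallel with input shunt Z1: Z_in = Z1 || (Z2 + Z3) = 1220 - j4.73 Ω = 1220∠-0.2° Ω.
Step 5 — Power factor: PF = cos(φ) = Re(Z)/|Z| = 1220/1220 = 1.
Step 6 — Type: Im(Z) = -4.73 ⇒ leading (phase φ = -0.2°).

PF = 1 (leading, φ = -0.2°)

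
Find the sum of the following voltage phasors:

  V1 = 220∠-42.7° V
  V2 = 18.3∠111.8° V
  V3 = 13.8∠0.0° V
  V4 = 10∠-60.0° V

Step 1 — Convert each phasor to rectangular form:
  V1 = 220·(cos(-42.7°) + j·sin(-42.7°)) = 161.7 - j149.2 V
  V2 = 18.3·(cos(111.8°) + j·sin(111.8°)) = -6.796 + j16.99 V
  V3 = 13.8·(cos(0.0°) + j·sin(0.0°)) = 13.8 V
  V4 = 10·(cos(-60.0°) + j·sin(-60.0°)) = 5 - j8.66 V
Step 2 — Sum components: V_total = 173.7 - j140.9 V.
Step 3 — Convert to polar: |V_total| = 223.6 V, ∠V_total = -39.0°.

V_total = 223.6∠-39.0° V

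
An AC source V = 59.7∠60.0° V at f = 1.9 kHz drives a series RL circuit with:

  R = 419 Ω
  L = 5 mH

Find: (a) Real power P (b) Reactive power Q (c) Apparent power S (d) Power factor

Step 1 — Angular frequency: ω = 2π·f = 2π·1900 = 1.194e+04 rad/s.
Step 2 — Component impedances:
  R: Z = R = 419 Ω
  L: Z = jωL = j·1.194e+04·0.005 = 0 + j59.69 Ω
Step 3 — Series combination: Z_total = R + L = 419 + j59.69 Ω = 423.2∠8.1° Ω.
Step 4 — Source phasor: V = 59.7∠60.0° V = 29.85 + j51.7 V.
Step 5 — Current: I = V / Z = 0.08705 + j0.111 A = 0.1411∠51.9° A.
Step 6 — Complex power: S = V·I* = 8.337 + j1.188 VA.
Step 7 — Real power: P = Re(S) = 8.337 W.
Step 8 — Reactive power: Q = Im(S) = 1.188 VAR.
Step 9 — Apparent power: |S| = 8.421 VA.
Step 10 — Power factor: PF = P/|S| = 0.99 (lagging).

(a) P = 8.337 W  (b) Q = 1.188 VAR  (c) S = 8.421 VA  (d) PF = 0.99 (lagging)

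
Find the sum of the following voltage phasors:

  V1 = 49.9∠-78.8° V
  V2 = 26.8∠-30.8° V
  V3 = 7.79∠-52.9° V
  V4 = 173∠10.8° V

Step 1 — Convert each phasor to rectangular form:
  V1 = 49.9·(cos(-78.8°) + j·sin(-78.8°)) = 9.692 - j48.95 V
  V2 = 26.8·(cos(-30.8°) + j·sin(-30.8°)) = 23.02 - j13.72 V
  V3 = 7.79·(cos(-52.9°) + j·sin(-52.9°)) = 4.699 - j6.213 V
  V4 = 173·(cos(10.8°) + j·sin(10.8°)) = 169.9 + j32.42 V
Step 2 — Sum components: V_total = 207.3 - j36.47 V.
Step 3 — Convert to polar: |V_total| = 210.5 V, ∠V_total = -10.0°.

V_total = 210.5∠-10.0° V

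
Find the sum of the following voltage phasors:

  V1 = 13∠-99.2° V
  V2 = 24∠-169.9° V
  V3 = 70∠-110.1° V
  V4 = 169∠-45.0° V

Step 1 — Convert each phasor to rectangular form:
  V1 = 13·(cos(-99.2°) + j·sin(-99.2°)) = -2.078 - j12.83 V
  V2 = 24·(cos(-169.9°) + j·sin(-169.9°)) = -23.63 - j4.209 V
  V3 = 70·(cos(-110.1°) + j·sin(-110.1°)) = -24.06 - j65.74 V
  V4 = 169·(cos(-45.0°) + j·sin(-45.0°)) = 119.5 - j119.5 V
Step 2 — Sum components: V_total = 69.74 - j202.3 V.
Step 3 — Convert to polar: |V_total| = 214 V, ∠V_total = -71.0°.

V_total = 214∠-71.0° V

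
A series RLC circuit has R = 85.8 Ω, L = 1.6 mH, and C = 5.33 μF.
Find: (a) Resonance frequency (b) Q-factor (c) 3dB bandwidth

Step 1 — Resonance condition Im(Z)=0 gives ω₀ = 1/√(LC).
Step 2 — ω₀ = 1/√(0.0016·5.33e-06) = 1.083e+04 rad/s.
Step 3 — f₀ = ω₀/(2π) = 1723 Hz.
Step 4 — Series Q: Q = ω₀L/R = 1.083e+04·0.0016/85.8 = 0.2019.
Step 5 — 3dB bandwidth: Δω = ω₀/Q = 5.362e+04 rad/s; BW = Δω/(2π) = 8535 Hz.

(a) f₀ = 1723 Hz  (b) Q = 0.2019  (c) BW = 8535 Hz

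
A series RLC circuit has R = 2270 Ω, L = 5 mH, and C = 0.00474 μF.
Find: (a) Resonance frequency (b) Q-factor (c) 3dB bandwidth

Step 1 — Resonance: ω₀ = 1/√(LC) = 1/√(0.005·4.74e-09) = 2.054e+05 rad/s.
Step 2 — f₀ = ω₀/(2π) = 3.269e+04 Hz.
Step 3 — Series Q: Q = ω₀L/R = 2.054e+05·0.005/2270 = 0.4524.
Step 4 — Bandwidth: Δω = ω₀/Q = 4.54e+05 rad/s; BW = Δω/(2π) = 7.226e+04 Hz.

(a) f₀ = 3.269e+04 Hz  (b) Q = 0.4524  (c) BW = 7.226e+04 Hz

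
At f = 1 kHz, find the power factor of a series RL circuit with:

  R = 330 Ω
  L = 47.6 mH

Step 1 — Angular frequency: ω = 2π·f = 2π·1000 = 6283 rad/s.
Step 2 — Component impedances:
  R: Z = R = 330 Ω
  L: Z = jωL = j·6283·0.0476 = 0 + j299.1 Ω
Step 3 — Series combination: Z_total = R + L = 330 + j299.1 Ω = 445.4∠42.2° Ω.
Step 4 — Power factor: PF = cos(φ) = Re(Z)/|Z| = 330/445.36 = 0.741.
Step 5 — Type: Im(Z) = 299.1 ⇒ lagging (phase φ = 42.2°).

PF = 0.741 (lagging, φ = 42.2°)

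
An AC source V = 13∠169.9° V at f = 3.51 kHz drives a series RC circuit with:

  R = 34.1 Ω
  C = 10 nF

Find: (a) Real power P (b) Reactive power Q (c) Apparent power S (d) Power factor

Step 1 — Angular frequency: ω = 2π·f = 2π·3510 = 2.205e+04 rad/s.
Step 2 — Component impedances:
  R: Z = R = 34.1 Ω
  C: Z = 1/(jωC) = -j/(ω·C) = 0 - j4534 Ω
Step 3 — Series combination: Z_total = R + C = 34.1 - j4534 Ω = 4534∠-89.6° Ω.
Step 4 — Source phasor: V = 13∠169.9° V = -12.8 + j2.28 V.
Step 5 — Current: I = V / Z = -0.000524 - j0.002819 A = 0.002867∠-100.5° A.
Step 6 — Complex power: S = V·I* = 0.0002803 - j0.03727 VA.
Step 7 — Real power: P = Re(S) = 0.0002803 W.
Step 8 — Reactive power: Q = Im(S) = -0.03727 VAR.
Step 9 — Apparent power: |S| = 0.03727 VA.
Step 10 — Power factor: PF = P/|S| = 0.00752 (leading).

(a) P = 0.0002803 W  (b) Q = -0.03727 VAR  (c) S = 0.03727 VA  (d) PF = 0.00752 (leading)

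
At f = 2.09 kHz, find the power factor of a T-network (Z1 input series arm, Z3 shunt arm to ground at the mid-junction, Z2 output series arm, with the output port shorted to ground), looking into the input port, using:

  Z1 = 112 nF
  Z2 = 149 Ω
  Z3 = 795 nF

Step 1 — Angular frequency: ω = 2π·f = 2π·2090 = 1.313e+04 rad/s.
Step 2 — Component impedances:
  Z1: Z = 1/(jωC) = -j/(ω·C) = 0 - j679.9 Ω
  Z2: Z = R = 149 Ω
  Z3: Z = 1/(jωC) = -j/(ω·C) = 0 - j95.79 Ω
Step 3 — With the output port shorted to ground, the output series arm Z2 runs from the junction to ground; the shunt arm Z3 also runs from the junction to ground. They appear in parallel: Z3 || Z2 = 43.57 - j67.78 Ω.
Step 4 — Series with input arm Z1: Z_in = Z1 + (Z3 || Z2) = 43.57 - j747.7 Ω = 749∠-86.7° Ω.
Step 5 — Power factor: PF = cos(φ) = Re(Z)/|Z| = 43.571/748.96 = 0.05818.
Step 6 — Type: Im(Z) = -747.7 ⇒ leading (phase φ = -86.7°).

PF = 0.05818 (leading, φ = -86.7°)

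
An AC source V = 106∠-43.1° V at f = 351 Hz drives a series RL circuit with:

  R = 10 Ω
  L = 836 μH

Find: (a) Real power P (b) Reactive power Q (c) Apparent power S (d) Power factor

Step 1 — Angular frequency: ω = 2π·f = 2π·351 = 2205 rad/s.
Step 2 — Component impedances:
  R: Z = R = 10 Ω
  L: Z = jωL = j·2205·0.000836 = 0 + j1.844 Ω
Step 3 — Series combination: Z_total = R + L = 10 + j1.844 Ω = 10.17∠10.4° Ω.
Step 4 — Source phasor: V = 106∠-43.1° V = 77.4 - j72.43 V.
Step 5 — Current: I = V / Z = 6.194 - j8.385 A = 10.42∠-53.5° A.
Step 6 — Complex power: S = V·I* = 1087 + j200.3 VA.
Step 7 — Real power: P = Re(S) = 1087 W.
Step 8 — Reactive power: Q = Im(S) = 200.3 VAR.
Step 9 — Apparent power: |S| = 1105 VA.
Step 10 — Power factor: PF = P/|S| = 0.9834 (lagging).

(a) P = 1087 W  (b) Q = 200.3 VAR  (c) S = 1105 VA  (d) PF = 0.9834 (lagging)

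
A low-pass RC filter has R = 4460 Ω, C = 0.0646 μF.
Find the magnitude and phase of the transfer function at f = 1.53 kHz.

Step 1 — Angular frequency: ω = 2π·1530 = 9613 rad/s.
Step 2 — Transfer function: H(jω) = 1/(1 + jωRC).
Step 3 — Denominator: 1 + jωRC = 1 + j·9613·4460·6.46e-08 = 1 + j2.77.
Step 4 — H = 0.1153 - j0.3194.
Step 5 — Magnitude: |H| = 0.3396 (-9.4 dB); phase: φ = -70.1°.

|H| = 0.3396 (-9.4 dB), φ = -70.1°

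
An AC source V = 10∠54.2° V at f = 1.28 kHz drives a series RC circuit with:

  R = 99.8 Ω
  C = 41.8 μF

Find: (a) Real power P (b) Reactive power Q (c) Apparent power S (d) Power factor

Step 1 — Angular frequency: ω = 2π·f = 2π·1280 = 8042 rad/s.
Step 2 — Component impedances:
  R: Z = R = 99.8 Ω
  C: Z = 1/(jωC) = -j/(ω·C) = 0 - j2.975 Ω
Step 3 — Series combination: Z_total = R + C = 99.8 - j2.975 Ω = 99.84∠-1.7° Ω.
Step 4 — Source phasor: V = 10∠54.2° V = 5.85 + j8.111 V.
Step 5 — Current: I = V / Z = 0.05614 + j0.08294 A = 0.1002∠55.9° A.
Step 6 — Complex power: S = V·I* = 1.001 - j0.02984 VA.
Step 7 — Real power: P = Re(S) = 1.001 W.
Step 8 — Reactive power: Q = Im(S) = -0.02984 VAR.
Step 9 — Apparent power: |S| = 1.002 VA.
Step 10 — Power factor: PF = P/|S| = 0.9996 (leading).

(a) P = 1.001 W  (b) Q = -0.02984 VAR  (c) S = 1.002 VA  (d) PF = 0.9996 (leading)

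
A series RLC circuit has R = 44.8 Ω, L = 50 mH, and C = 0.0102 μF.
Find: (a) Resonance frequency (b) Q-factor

Step 1 — Resonance condition Im(Z)=0 gives ω₀ = 1/√(LC).
Step 2 — ω₀ = 1/√(0.05·1.02e-08) = 4.428e+04 rad/s.
Step 3 — f₀ = ω₀/(2π) = 7047 Hz.
Step 4 — Series Q: Q = ω₀L/R = 4.428e+04·0.05/44.8 = 49.42.

(a) f₀ = 7047 Hz  (b) Q = 49.42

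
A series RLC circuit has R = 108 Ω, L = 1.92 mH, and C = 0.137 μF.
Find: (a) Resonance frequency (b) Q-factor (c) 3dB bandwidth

Step 1 — Resonance condition Im(Z)=0 gives ω₀ = 1/√(LC).
Step 2 — ω₀ = 1/√(0.00192·1.37e-07) = 6.166e+04 rad/s.
Step 3 — f₀ = ω₀/(2π) = 9813 Hz.
Step 4 — Series Q: Q = ω₀L/R = 6.166e+04·0.00192/108 = 1.096.
Step 5 — 3dB bandwidth: Δω = ω₀/Q = 5.625e+04 rad/s; BW = Δω/(2π) = 8952 Hz.

(a) f₀ = 9813 Hz  (b) Q = 1.096  (c) BW = 8952 Hz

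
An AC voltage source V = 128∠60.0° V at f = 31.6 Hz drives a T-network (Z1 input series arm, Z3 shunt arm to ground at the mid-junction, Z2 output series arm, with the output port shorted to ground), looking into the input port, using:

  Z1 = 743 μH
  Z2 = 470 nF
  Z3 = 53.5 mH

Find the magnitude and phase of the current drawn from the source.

Step 1 — Angular frequency: ω = 2π·f = 2π·31.6 = 198.5 rad/s.
Step 2 — Component impedances:
  Z1: Z = jωL = j·198.5·0.000743 = 0 + j0.1475 Ω
  Z2: Z = 1/(jωC) = -j/(ω·C) = 0 - j1.072e+04 Ω
  Z3: Z = jωL = j·198.5·0.0535 = 0 + j10.62 Ω
Step 3 — With the output port shorted to ground, the output series arm Z2 runs from the junction to ground; the shunt arm Z3 also runs from the junction to ground. They appear in parallel: Z3 || Z2 = 0 + j10.63 Ω.
Step 4 — Series with input arm Z1: Z_in = Z1 + (Z3 || Z2) = 0 + j10.78 Ω = 10.78∠90.0° Ω.
Step 5 — Source phasor: V = 128∠60.0° V = 64 + j110.9 V.
Step 6 — Ohm's law: I = V / Z_total = (64 + j110.9) / (0 + j10.78) = 10.28 - j5.937 A.
Step 7 — Convert to polar: |I| = 11.87 A, ∠I = -30.0°.

I = 11.87∠-30.0° A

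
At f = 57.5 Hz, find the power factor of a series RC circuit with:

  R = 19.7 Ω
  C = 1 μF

Step 1 — Angular frequency: ω = 2π·f = 2π·57.5 = 361.3 rad/s.
Step 2 — Component impedances:
  R: Z = R = 19.7 Ω
  C: Z = 1/(jωC) = -j/(ω·C) = 0 - j2768 Ω
Step 3 — Series combination: Z_total = R + C = 19.7 - j2768 Ω = 2768∠-89.6° Ω.
Step 4 — Power factor: PF = cos(φ) = Re(Z)/|Z| = 19.7/2768 = 0.007117.
Step 5 — Type: Im(Z) = -2768 ⇒ leading (phase φ = -89.6°).

PF = 0.007117 (leading, φ = -89.6°)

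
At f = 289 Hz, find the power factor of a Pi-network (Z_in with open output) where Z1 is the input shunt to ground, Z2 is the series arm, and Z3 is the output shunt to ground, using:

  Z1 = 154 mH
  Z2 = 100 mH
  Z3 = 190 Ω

Step 1 — Angular frequency: ω = 2π·f = 2π·289 = 1816 rad/s.
Step 2 — Component impedances:
  Z1: Z = jωL = j·1816·0.154 = 0 + j279.6 Ω
  Z2: Z = jωL = j·1816·0.1 = 0 + j181.6 Ω
  Z3: Z = R = 190 Ω
Step 3 — With open output, the series arm Z2 and the output shunt Z3 appear in series to ground: Z2 + Z3 = 190 + j181.6 Ω.
Step 4 — Parallel with input shunt Z1: Z_in = Z1 || (Z2 + Z3) = 59.71 + j134.7 Ω = 147.3∠66.1° Ω.
Step 5 — Power factor: PF = cos(φ) = Re(Z)/|Z| = 59.711/147.33 = 0.4053.
Step 6 — Type: Im(Z) = 134.7 ⇒ lagging (phase φ = 66.1°).

PF = 0.4053 (lagging, φ = 66.1°)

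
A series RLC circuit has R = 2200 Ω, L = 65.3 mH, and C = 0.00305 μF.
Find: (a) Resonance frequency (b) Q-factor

Step 1 — Resonance condition Im(Z)=0 gives ω₀ = 1/√(LC).
Step 2 — ω₀ = 1/√(0.0653·3.05e-09) = 7.086e+04 rad/s.
Step 3 — f₀ = ω₀/(2π) = 1.128e+04 Hz.
Step 4 — Series Q: Q = ω₀L/R = 7.086e+04·0.0653/2200 = 2.103.

(a) f₀ = 1.128e+04 Hz  (b) Q = 2.103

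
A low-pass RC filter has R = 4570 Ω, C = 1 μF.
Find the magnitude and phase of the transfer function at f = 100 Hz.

Step 1 — Angular frequency: ω = 2π·100 = 628.3 rad/s.
Step 2 — Transfer function: H(jω) = 1/(1 + jωRC).
Step 3 — Denominator: 1 + jωRC = 1 + j·628.3·4570·1e-06 = 1 + j2.871.
Step 4 — H = 0.1082 - j0.3106.
Step 5 — Magnitude: |H| = 0.3289 (-9.7 dB); phase: φ = -70.8°.

|H| = 0.3289 (-9.7 dB), φ = -70.8°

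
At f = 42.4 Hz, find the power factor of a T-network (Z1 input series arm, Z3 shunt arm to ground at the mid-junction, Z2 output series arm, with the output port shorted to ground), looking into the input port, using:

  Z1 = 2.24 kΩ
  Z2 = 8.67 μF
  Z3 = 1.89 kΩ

Step 1 — Angular frequency: ω = 2π·f = 2π·42.4 = 266.4 rad/s.
Step 2 — Component impedances:
  Z1: Z = R = 2240 Ω
  Z2: Z = 1/(jωC) = -j/(ω·C) = 0 - j432.9 Ω
  Z3: Z = R = 1890 Ω
Step 3 — With the output port shorted to ground, the output series arm Z2 runs from the junction to ground; the shunt arm Z3 also runs from the junction to ground. They appear in parallel: Z3 || Z2 = 94.23 - j411.4 Ω.
Step 4 — Series with input arm Z1: Z_in = Z1 + (Z3 || Z2) = 2334 - j411.4 Ω = 2370∠-10.0° Ω.
Step 5 — Power factor: PF = cos(φ) = Re(Z)/|Z| = 2334/2370 = 0.9848.
Step 6 — Type: Im(Z) = -411.4 ⇒ leading (phase φ = -10.0°).

PF = 0.9848 (leading, φ = -10.0°)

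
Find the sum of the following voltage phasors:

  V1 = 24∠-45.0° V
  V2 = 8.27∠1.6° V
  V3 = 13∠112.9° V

Step 1 — Convert each phasor to rectangular form:
  V1 = 24·(cos(-45.0°) + j·sin(-45.0°)) = 16.97 - j16.97 V
  V2 = 8.27·(cos(1.6°) + j·sin(1.6°)) = 8.267 + j0.2309 V
  V3 = 13·(cos(112.9°) + j·sin(112.9°)) = -5.059 + j11.98 V
Step 2 — Sum components: V_total = 20.18 - j4.764 V.
Step 3 — Convert to polar: |V_total| = 20.73 V, ∠V_total = -13.3°.

V_total = 20.73∠-13.3° V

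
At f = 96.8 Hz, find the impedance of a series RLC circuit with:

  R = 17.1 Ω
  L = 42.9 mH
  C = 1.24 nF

Step 1 — Angular frequency: ω = 2π·f = 2π·96.8 = 608.2 rad/s.
Step 2 — Component impedances:
  R: Z = R = 17.1 Ω
  L: Z = jωL = j·608.2·0.0429 = 0 + j26.09 Ω
  C: Z = 1/(jωC) = -j/(ω·C) = 0 - j1.326e+06 Ω
Step 3 — Series combination: Z_total = R + L + C = 17.1 - j1.326e+06 Ω = 1.326e+06∠-90.0° Ω.

Z = 17.1 - j1.326e+06 Ω = 1.326e+06∠-90.0° Ω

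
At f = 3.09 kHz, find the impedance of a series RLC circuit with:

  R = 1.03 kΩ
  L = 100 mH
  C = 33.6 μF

Step 1 — Angular frequency: ω = 2π·f = 2π·3090 = 1.942e+04 rad/s.
Step 2 — Component impedances:
  R: Z = R = 1030 Ω
  L: Z = jωL = j·1.942e+04·0.1 = 0 + j1942 Ω
  C: Z = 1/(jωC) = -j/(ω·C) = 0 - j1.533 Ω
Step 3 — Series combination: Z_total = R + L + C = 1030 + j1940 Ω = 2196∠62.0° Ω.

Z = 1030 + j1940 Ω = 2196∠62.0° Ω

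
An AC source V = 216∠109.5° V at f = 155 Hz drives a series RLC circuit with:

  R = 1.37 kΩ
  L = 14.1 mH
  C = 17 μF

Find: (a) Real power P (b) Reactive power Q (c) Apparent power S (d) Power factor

Step 1 — Angular frequency: ω = 2π·f = 2π·155 = 973.9 rad/s.
Step 2 — Component impedances:
  R: Z = R = 1370 Ω
  L: Z = jωL = j·973.9·0.0141 = 0 + j13.73 Ω
  C: Z = 1/(jωC) = -j/(ω·C) = 0 - j60.4 Ω
Step 3 — Series combination: Z_total = R + L + C = 1370 - j46.67 Ω = 1371∠-2.0° Ω.
Step 4 — Source phasor: V = 216∠109.5° V = -72.1 + j203.6 V.
Step 5 — Current: I = V / Z = -0.05763 + j0.1467 A = 0.1576∠111.5° A.
Step 6 — Complex power: S = V·I* = 34.02 - j1.159 VA.
Step 7 — Real power: P = Re(S) = 34.02 W.
Step 8 — Reactive power: Q = Im(S) = -1.159 VAR.
Step 9 — Apparent power: |S| = 34.04 VA.
Step 10 — Power factor: PF = P/|S| = 0.9994 (leading).

(a) P = 34.02 W  (b) Q = -1.159 VAR  (c) S = 34.04 VA  (d) PF = 0.9994 (leading)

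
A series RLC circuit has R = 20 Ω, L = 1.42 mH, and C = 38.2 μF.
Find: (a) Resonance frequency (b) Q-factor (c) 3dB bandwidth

Step 1 — Resonance condition Im(Z)=0 gives ω₀ = 1/√(LC).
Step 2 — ω₀ = 1/√(0.00142·3.82e-05) = 4294 rad/s.
Step 3 — f₀ = ω₀/(2π) = 683.4 Hz.
Step 4 — Series Q: Q = ω₀L/R = 4294·0.00142/20 = 0.3048.
Step 5 — 3dB bandwidth: Δω = ω₀/Q = 1.408e+04 rad/s; BW = Δω/(2π) = 2242 Hz.

(a) f₀ = 683.4 Hz  (b) Q = 0.3048  (c) BW = 2242 Hz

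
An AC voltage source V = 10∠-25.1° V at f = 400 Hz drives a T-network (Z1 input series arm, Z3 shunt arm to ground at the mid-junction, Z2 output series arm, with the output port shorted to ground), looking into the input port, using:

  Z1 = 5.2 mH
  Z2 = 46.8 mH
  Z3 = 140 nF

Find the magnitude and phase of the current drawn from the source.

Step 1 — Angular frequency: ω = 2π·f = 2π·400 = 2513 rad/s.
Step 2 — Component impedances:
  Z1: Z = jωL = j·2513·0.0052 = 0 + j13.07 Ω
  Z2: Z = jωL = j·2513·0.0468 = 0 + j117.6 Ω
  Z3: Z = 1/(jωC) = -j/(ω·C) = 0 - j2842 Ω
Step 3 — With the output port shorted to ground, the output series arm Z2 runs from the junction to ground; the shunt arm Z3 also runs from the junction to ground. They appear in parallel: Z3 || Z2 = 0 + j122.7 Ω.
Step 4 — Series with input arm Z1: Z_in = Z1 + (Z3 || Z2) = 0 + j135.8 Ω = 135.8∠90.0° Ω.
Step 5 — Source phasor: V = 10∠-25.1° V = 9.056 - j4.242 V.
Step 6 — Ohm's law: I = V / Z_total = (9.056 - j4.242) / (0 + j135.8) = -0.03124 - j0.0667 A.
Step 7 — Convert to polar: |I| = 0.07365 A, ∠I = -115.1°.

I = 0.07365∠-115.1° A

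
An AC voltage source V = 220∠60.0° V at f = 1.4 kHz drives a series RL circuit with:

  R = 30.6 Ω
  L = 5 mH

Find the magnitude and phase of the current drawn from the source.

Step 1 — Angular frequency: ω = 2π·f = 2π·1400 = 8796 rad/s.
Step 2 — Component impedances:
  R: Z = R = 30.6 Ω
  L: Z = jωL = j·8796·0.005 = 0 + j43.98 Ω
Step 3 — Series combination: Z_total = R + L = 30.6 + j43.98 Ω = 53.58∠55.2° Ω.
Step 4 — Source phasor: V = 220∠60.0° V = 110 + j190.5 V.
Step 5 — Ohm's law: I = V / Z_total = (110 + j190.5) / (30.6 + j43.98) = 4.091 + j0.3456 A.
Step 6 — Convert to polar: |I| = 4.106 A, ∠I = 4.8°.

I = 4.106∠4.8° A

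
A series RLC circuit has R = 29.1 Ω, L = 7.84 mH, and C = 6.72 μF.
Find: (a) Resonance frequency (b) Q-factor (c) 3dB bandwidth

Step 1 — Resonance: ω₀ = 1/√(LC) = 1/√(0.00784·6.72e-06) = 4357 rad/s.
Step 2 — f₀ = ω₀/(2π) = 693.4 Hz.
Step 3 — Series Q: Q = ω₀L/R = 4357·0.00784/29.1 = 1.174.
Step 4 — Bandwidth: Δω = ω₀/Q = 3712 rad/s; BW = Δω/(2π) = 590.7 Hz.

(a) f₀ = 693.4 Hz  (b) Q = 1.174  (c) BW = 590.7 Hz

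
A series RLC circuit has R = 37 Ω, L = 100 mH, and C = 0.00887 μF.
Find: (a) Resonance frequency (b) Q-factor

Step 1 — Resonance condition Im(Z)=0 gives ω₀ = 1/√(LC).
Step 2 — ω₀ = 1/√(0.1·8.87e-09) = 3.358e+04 rad/s.
Step 3 — f₀ = ω₀/(2π) = 5344 Hz.
Step 4 — Series Q: Q = ω₀L/R = 3.358e+04·0.1/37 = 90.75.

(a) f₀ = 5344 Hz  (b) Q = 90.75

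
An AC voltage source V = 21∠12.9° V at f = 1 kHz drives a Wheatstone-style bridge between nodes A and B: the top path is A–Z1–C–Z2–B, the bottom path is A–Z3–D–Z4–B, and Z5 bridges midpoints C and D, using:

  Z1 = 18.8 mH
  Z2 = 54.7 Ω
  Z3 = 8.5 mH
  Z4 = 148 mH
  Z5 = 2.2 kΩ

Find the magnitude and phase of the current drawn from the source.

Step 1 — Angular frequency: ω = 2π·f = 2π·1000 = 6283 rad/s.
Step 2 — Component impedances:
  Z1: Z = jωL = j·6283·0.0188 = 0 + j118.1 Ω
  Z2: Z = R = 54.7 Ω
  Z3: Z = jωL = j·6283·0.0085 = 0 + j53.41 Ω
  Z4: Z = jωL = j·6283·0.148 = 0 + j929.9 Ω
  Z5: Z = R = 2200 Ω
Step 3 — Bridge requires nodal analysis (the Z5 bridge couples midpoints C and D, so the two paths cannot be reduced to a simple series/parallel combination). Setting node B to ground and injecting 1 A at node A, the 3-node admittance system at A, C, D solves to V_A = Z_AB = 47.97 + j108 Ω = 118.2∠66.1° Ω.
Step 4 — Source phasor: V = 21∠12.9° V = 20.47 + j4.688 V.
Step 5 — Ohm's law: I = V / Z_total = (20.47 + j4.688) / (47.97 + j108) = 0.1066 - j0.1422 A.
Step 6 — Convert to polar: |I| = 0.1777 A, ∠I = -53.2°.

I = 0.1777∠-53.2° A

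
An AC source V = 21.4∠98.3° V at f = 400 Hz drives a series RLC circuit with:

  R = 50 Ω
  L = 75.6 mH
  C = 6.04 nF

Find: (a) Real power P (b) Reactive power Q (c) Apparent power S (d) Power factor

Step 1 — Angular frequency: ω = 2π·f = 2π·400 = 2513 rad/s.
Step 2 — Component impedances:
  R: Z = R = 50 Ω
  L: Z = jωL = j·2513·0.0756 = 0 + j190 Ω
  C: Z = 1/(jωC) = -j/(ω·C) = 0 - j6.588e+04 Ω
Step 3 — Series combination: Z_total = R + L + C = 50 - j6.569e+04 Ω = 6.569e+04∠-90.0° Ω.
Step 4 — Source phasor: V = 21.4∠98.3° V = -3.089 + j21.18 V.
Step 5 — Current: I = V / Z = -0.0003224 - j4.679e-05 A = 0.0003258∠-171.7° A.
Step 6 — Complex power: S = V·I* = 5.307e-06 - j0.006972 VA.
Step 7 — Real power: P = Re(S) = 5.307e-06 W.
Step 8 — Reactive power: Q = Im(S) = -0.006972 VAR.
Step 9 — Apparent power: |S| = 0.006972 VA.
Step 10 — Power factor: PF = P/|S| = 0.0007612 (leading).

(a) P = 5.307e-06 W  (b) Q = -0.006972 VAR  (c) S = 0.006972 VA  (d) PF = 0.0007612 (leading)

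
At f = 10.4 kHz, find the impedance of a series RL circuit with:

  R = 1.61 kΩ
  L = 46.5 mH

Step 1 — Angular frequency: ω = 2π·f = 2π·1.04e+04 = 6.535e+04 rad/s.
Step 2 — Component impedances:
  R: Z = R = 1610 Ω
  L: Z = jωL = j·6.535e+04·0.0465 = 0 + j3039 Ω
Step 3 — Series combination: Z_total = R + L = 1610 + j3039 Ω = 3439∠62.1° Ω.

Z = 1610 + j3039 Ω = 3439∠62.1° Ω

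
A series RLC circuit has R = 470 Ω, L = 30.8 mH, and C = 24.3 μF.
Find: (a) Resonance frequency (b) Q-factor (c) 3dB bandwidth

Step 1 — Resonance: ω₀ = 1/√(LC) = 1/√(0.0308·2.43e-05) = 1156 rad/s.
Step 2 — f₀ = ω₀/(2π) = 184 Hz.
Step 3 — Series Q: Q = ω₀L/R = 1156·0.0308/470 = 0.07575.
Step 4 — Bandwidth: Δω = ω₀/Q = 1.526e+04 rad/s; BW = Δω/(2π) = 2429 Hz.

(a) f₀ = 184 Hz  (b) Q = 0.07575  (c) BW = 2429 Hz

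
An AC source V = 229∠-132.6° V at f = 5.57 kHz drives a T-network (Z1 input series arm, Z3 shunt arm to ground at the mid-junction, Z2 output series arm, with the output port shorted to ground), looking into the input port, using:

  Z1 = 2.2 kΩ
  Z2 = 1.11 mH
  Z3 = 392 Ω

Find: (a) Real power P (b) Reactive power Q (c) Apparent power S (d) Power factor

Step 1 — Angular frequency: ω = 2π·f = 2π·5570 = 3.5e+04 rad/s.
Step 2 — Component impedances:
  Z1: Z = R = 2200 Ω
  Z2: Z = jωL = j·3.5e+04·0.00111 = 0 + j38.85 Ω
  Z3: Z = R = 392 Ω
Step 3 — With the output port shorted to ground, the output series arm Z2 runs from the junction to ground; the shunt arm Z3 also runs from the junction to ground. They appear in parallel: Z3 || Z2 = 3.812 + j38.47 Ω.
Step 4 — Series with input arm Z1: Z_in = Z1 + (Z3 || Z2) = 2204 + j38.47 Ω = 2204∠1.0° Ω.
Step 5 — Source phasor: V = 229∠-132.6° V = -155 - j168.6 V.
Step 6 — Current: I = V / Z = -0.07165 - j0.07524 A = 0.1039∠-133.6° A.
Step 7 — Complex power: S = V·I* = 23.79 + j0.4152 VA.
Step 8 — Real power: P = Re(S) = 23.79 W.
Step 9 — Reactive power: Q = Im(S) = 0.4152 VAR.
Step 10 — Apparent power: |S| = 23.79 VA.
Step 11 — Power factor: PF = P/|S| = 0.9998 (lagging).

(a) P = 23.79 W  (b) Q = 0.4152 VAR  (c) S = 23.79 VA  (d) PF = 0.9998 (lagging)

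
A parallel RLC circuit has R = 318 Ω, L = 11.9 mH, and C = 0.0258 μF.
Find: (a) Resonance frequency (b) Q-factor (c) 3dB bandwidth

Step 1 — Resonance: ω₀ = 1/√(LC) = 1/√(0.0119·2.58e-08) = 5.707e+04 rad/s.
Step 2 — f₀ = ω₀/(2π) = 9083 Hz.
Step 3 — Parallel Q: Q = R/(ω₀L) = 318/(5.707e+04·0.0119) = 0.4682.
Step 4 — Bandwidth: Δω = ω₀/Q = 1.219e+05 rad/s; BW = Δω/(2π) = 1.94e+04 Hz.

(a) f₀ = 9083 Hz  (b) Q = 0.4682  (c) BW = 1.94e+04 Hz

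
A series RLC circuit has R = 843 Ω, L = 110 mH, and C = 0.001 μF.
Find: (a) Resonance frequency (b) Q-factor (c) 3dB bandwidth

Step 1 — Resonance: ω₀ = 1/√(LC) = 1/√(0.11·1e-09) = 9.535e+04 rad/s.
Step 2 — f₀ = ω₀/(2π) = 1.517e+04 Hz.
Step 3 — Series Q: Q = ω₀L/R = 9.535e+04·0.11/843 = 12.44.
Step 4 — Bandwidth: Δω = ω₀/Q = 7664 rad/s; BW = Δω/(2π) = 1220 Hz.

(a) f₀ = 1.517e+04 Hz  (b) Q = 12.44  (c) BW = 1220 Hz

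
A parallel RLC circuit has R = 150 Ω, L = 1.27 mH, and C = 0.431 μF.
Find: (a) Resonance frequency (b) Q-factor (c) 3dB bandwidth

Step 1 — Resonance: ω₀ = 1/√(LC) = 1/√(0.00127·4.31e-07) = 4.274e+04 rad/s.
Step 2 — f₀ = ω₀/(2π) = 6803 Hz.
Step 3 — Parallel Q: Q = R/(ω₀L) = 150/(4.274e+04·0.00127) = 2.763.
Step 4 — Bandwidth: Δω = ω₀/Q = 1.547e+04 rad/s; BW = Δω/(2π) = 2462 Hz.

(a) f₀ = 6803 Hz  (b) Q = 2.763  (c) BW = 2462 Hz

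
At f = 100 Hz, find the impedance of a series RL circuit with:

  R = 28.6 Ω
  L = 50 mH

Step 1 — Angular frequency: ω = 2π·f = 2π·100 = 628.3 rad/s.
Step 2 — Component impedances:
  R: Z = R = 28.6 Ω
  L: Z = jωL = j·628.3·0.05 = 0 + j31.42 Ω
Step 3 — Series combination: Z_total = R + L = 28.6 + j31.42 Ω = 42.48∠47.7° Ω.

Z = 28.6 + j31.42 Ω = 42.48∠47.7° Ω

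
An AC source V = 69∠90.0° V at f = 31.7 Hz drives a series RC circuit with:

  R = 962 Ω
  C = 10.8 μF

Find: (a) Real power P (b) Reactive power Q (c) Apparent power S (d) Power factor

Step 1 — Angular frequency: ω = 2π·f = 2π·31.7 = 199.2 rad/s.
Step 2 — Component impedances:
  R: Z = R = 962 Ω
  C: Z = 1/(jωC) = -j/(ω·C) = 0 - j464.9 Ω
Step 3 — Series combination: Z_total = R + C = 962 - j464.9 Ω = 1068∠-25.8° Ω.
Step 4 — Source phasor: V = 69∠90.0° V = 0 + j69 V.
Step 5 — Current: I = V / Z = -0.0281 + j0.05815 A = 0.06458∠115.8° A.
Step 6 — Complex power: S = V·I* = 4.012 - j1.939 VA.
Step 7 — Real power: P = Re(S) = 4.012 W.
Step 8 — Reactive power: Q = Im(S) = -1.939 VAR.
Step 9 — Apparent power: |S| = 4.456 VA.
Step 10 — Power factor: PF = P/|S| = 0.9004 (leading).

(a) P = 4.012 W  (b) Q = -1.939 VAR  (c) S = 4.456 VA  (d) PF = 0.9004 (leading)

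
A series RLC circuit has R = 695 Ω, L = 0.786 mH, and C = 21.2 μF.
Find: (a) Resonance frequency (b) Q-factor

Step 1 — Resonance condition Im(Z)=0 gives ω₀ = 1/√(LC).
Step 2 — ω₀ = 1/√(0.000786·2.12e-05) = 7747 rad/s.
Step 3 — f₀ = ω₀/(2π) = 1233 Hz.
Step 4 — Series Q: Q = ω₀L/R = 7747·0.000786/695 = 0.008761.

(a) f₀ = 1233 Hz  (b) Q = 0.008761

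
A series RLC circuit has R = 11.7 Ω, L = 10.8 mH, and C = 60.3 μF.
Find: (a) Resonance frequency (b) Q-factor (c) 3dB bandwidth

Step 1 — Resonance: ω₀ = 1/√(LC) = 1/√(0.0108·6.03e-05) = 1239 rad/s.
Step 2 — f₀ = ω₀/(2π) = 197.2 Hz.
Step 3 — Series Q: Q = ω₀L/R = 1239·0.0108/11.7 = 1.144.
Step 4 — Bandwidth: Δω = ω₀/Q = 1083 rad/s; BW = Δω/(2π) = 172.4 Hz.

(a) f₀ = 197.2 Hz  (b) Q = 1.144  (c) BW = 172.4 Hz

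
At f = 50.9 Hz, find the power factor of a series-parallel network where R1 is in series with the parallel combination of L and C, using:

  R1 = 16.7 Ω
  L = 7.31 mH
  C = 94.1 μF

Step 1 — Angular frequency: ω = 2π·f = 2π·50.9 = 319.8 rad/s.
Step 2 — Component impedances:
  R1: Z = R = 16.7 Ω
  L: Z = jωL = j·319.8·0.00731 = 0 + j2.338 Ω
  C: Z = 1/(jωC) = -j/(ω·C) = 0 - j33.23 Ω
Step 3 — Parallel branch: L || C = 1/(1/L + 1/C) = 0 + j2.515 Ω.
Step 4 — Series with R1: Z_total = R1 + (L || C) = 16.7 + j2.515 Ω = 16.89∠8.6° Ω.
Step 5 — Power factor: PF = cos(φ) = Re(Z)/|Z| = 16.7/16.888 = 0.9889.
Step 6 — Type: Im(Z) = 2.515 ⇒ lagging (phase φ = 8.6°).

PF = 0.9889 (lagging, φ = 8.6°)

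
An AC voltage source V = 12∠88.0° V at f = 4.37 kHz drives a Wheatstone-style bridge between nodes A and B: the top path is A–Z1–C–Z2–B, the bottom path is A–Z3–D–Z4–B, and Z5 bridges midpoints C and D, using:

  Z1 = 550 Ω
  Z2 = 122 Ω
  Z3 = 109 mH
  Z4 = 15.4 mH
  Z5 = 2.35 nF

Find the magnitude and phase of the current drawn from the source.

Step 1 — Angular frequency: ω = 2π·f = 2π·4370 = 2.746e+04 rad/s.
Step 2 — Component impedances:
  Z1: Z = R = 550 Ω
  Z2: Z = R = 122 Ω
  Z3: Z = jωL = j·2.746e+04·0.109 = 0 + j2993 Ω
  Z4: Z = jωL = j·2.746e+04·0.0154 = 0 + j422.8 Ω
  Z5: Z = 1/(jωC) = -j/(ω·C) = 0 - j1.55e+04 Ω
Step 3 — Bridge requires nodal analysis (the Z5 bridge couples midpoints C and D, so the two paths cannot be reduced to a simple series/parallel combination). Setting node B to ground and injecting 1 A at node A, the 3-node admittance system at A, C, D solves to V_A = Z_AB = 647 + j127.2 Ω = 659.4∠11.1° Ω.
Step 4 — Source phasor: V = 12∠88.0° V = 0.4188 + j11.99 V.
Step 5 — Ohm's law: I = V / Z_total = (0.4188 + j11.99) / (647 + j127.2) = 0.004132 + j0.01772 A.
Step 6 — Convert to polar: |I| = 0.0182 A, ∠I = 76.9°.

I = 0.0182∠76.9° A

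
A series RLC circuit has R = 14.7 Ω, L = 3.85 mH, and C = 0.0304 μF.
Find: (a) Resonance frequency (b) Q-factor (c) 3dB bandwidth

Step 1 — Resonance: ω₀ = 1/√(LC) = 1/√(0.00385·3.04e-08) = 9.243e+04 rad/s.
Step 2 — f₀ = ω₀/(2π) = 1.471e+04 Hz.
Step 3 — Series Q: Q = ω₀L/R = 9.243e+04·0.00385/14.7 = 24.21.
Step 4 — Bandwidth: Δω = ω₀/Q = 3818 rad/s; BW = Δω/(2π) = 607.7 Hz.

(a) f₀ = 1.471e+04 Hz  (b) Q = 24.21  (c) BW = 607.7 Hz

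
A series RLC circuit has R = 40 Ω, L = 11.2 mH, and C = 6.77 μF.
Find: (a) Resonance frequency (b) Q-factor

Step 1 — Resonance condition Im(Z)=0 gives ω₀ = 1/√(LC).
Step 2 — ω₀ = 1/√(0.0112·6.77e-06) = 3632 rad/s.
Step 3 — f₀ = ω₀/(2π) = 578 Hz.
Step 4 — Series Q: Q = ω₀L/R = 3632·0.0112/40 = 1.017.

(a) f₀ = 578 Hz  (b) Q = 1.017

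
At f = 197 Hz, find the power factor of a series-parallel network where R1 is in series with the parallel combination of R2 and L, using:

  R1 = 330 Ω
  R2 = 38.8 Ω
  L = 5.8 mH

Step 1 — Angular frequency: ω = 2π·f = 2π·197 = 1238 rad/s.
Step 2 — Component impedances:
  R1: Z = R = 330 Ω
  R2: Z = R = 38.8 Ω
  L: Z = jωL = j·1238·0.0058 = 0 + j7.179 Ω
Step 3 — Parallel branch: R2 || L = 1/(1/R2 + 1/L) = 1.284 + j6.942 Ω.
Step 4 — Series with R1: Z_total = R1 + (R2 || L) = 331.3 + j6.942 Ω = 331.4∠1.2° Ω.
Step 5 — Power factor: PF = cos(φ) = Re(Z)/|Z| = 331.28/331.36 = 0.9998.
Step 6 — Type: Im(Z) = 6.942 ⇒ lagging (phase φ = 1.2°).

PF = 0.9998 (lagging, φ = 1.2°)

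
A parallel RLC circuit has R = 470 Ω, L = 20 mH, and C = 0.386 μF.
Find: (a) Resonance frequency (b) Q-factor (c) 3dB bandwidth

Step 1 — Resonance: ω₀ = 1/√(LC) = 1/√(0.02·3.86e-07) = 1.138e+04 rad/s.
Step 2 — f₀ = ω₀/(2π) = 1811 Hz.
Step 3 — Parallel Q: Q = R/(ω₀L) = 470/(1.138e+04·0.02) = 2.065.
Step 4 — Bandwidth: Δω = ω₀/Q = 5512 rad/s; BW = Δω/(2π) = 877.3 Hz.

(a) f₀ = 1811 Hz  (b) Q = 2.065  (c) BW = 877.3 Hz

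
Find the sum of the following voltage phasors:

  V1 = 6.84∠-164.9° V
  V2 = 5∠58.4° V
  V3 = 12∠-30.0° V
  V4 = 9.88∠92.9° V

Step 1 — Convert each phasor to rectangular form:
  V1 = 6.84·(cos(-164.9°) + j·sin(-164.9°)) = -6.604 - j1.782 V
  V2 = 5·(cos(58.4°) + j·sin(58.4°)) = 2.62 + j4.259 V
  V3 = 12·(cos(-30.0°) + j·sin(-30.0°)) = 10.39 - j6 V
  V4 = 9.88·(cos(92.9°) + j·sin(92.9°)) = -0.4999 + j9.867 V
Step 2 — Sum components: V_total = 5.909 + j6.344 V.
Step 3 — Convert to polar: |V_total| = 8.669 V, ∠V_total = 47.0°.

V_total = 8.669∠47.0° V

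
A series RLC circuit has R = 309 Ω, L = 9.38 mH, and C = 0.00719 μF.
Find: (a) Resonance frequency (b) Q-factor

Step 1 — Resonance condition Im(Z)=0 gives ω₀ = 1/√(LC).
Step 2 — ω₀ = 1/√(0.00938·7.19e-09) = 1.218e+05 rad/s.
Step 3 — f₀ = ω₀/(2π) = 1.938e+04 Hz.
Step 4 — Series Q: Q = ω₀L/R = 1.218e+05·0.00938/309 = 3.696.

(a) f₀ = 1.938e+04 Hz  (b) Q = 3.696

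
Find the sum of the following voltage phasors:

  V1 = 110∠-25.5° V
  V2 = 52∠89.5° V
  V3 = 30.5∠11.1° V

Step 1 — Convert each phasor to rectangular form:
  V1 = 110·(cos(-25.5°) + j·sin(-25.5°)) = 99.28 - j47.36 V
  V2 = 52·(cos(89.5°) + j·sin(89.5°)) = 0.4538 + j52 V
  V3 = 30.5·(cos(11.1°) + j·sin(11.1°)) = 29.93 + j5.872 V
Step 2 — Sum components: V_total = 129.7 + j10.51 V.
Step 3 — Convert to polar: |V_total| = 130.1 V, ∠V_total = 4.6°.

V_total = 130.1∠4.6° V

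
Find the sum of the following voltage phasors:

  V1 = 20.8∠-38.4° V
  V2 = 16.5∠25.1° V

Step 1 — Convert each phasor to rectangular form:
  V1 = 20.8·(cos(-38.4°) + j·sin(-38.4°)) = 16.3 - j12.92 V
  V2 = 16.5·(cos(25.1°) + j·sin(25.1°)) = 14.94 + j6.999 V
Step 2 — Sum components: V_total = 31.24 - j5.921 V.
Step 3 — Convert to polar: |V_total| = 31.8 V, ∠V_total = -10.7°.

V_total = 31.8∠-10.7° V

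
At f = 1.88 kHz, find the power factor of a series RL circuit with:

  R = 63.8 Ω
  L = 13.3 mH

Step 1 — Angular frequency: ω = 2π·f = 2π·1880 = 1.181e+04 rad/s.
Step 2 — Component impedances:
  R: Z = R = 63.8 Ω
  L: Z = jωL = j·1.181e+04·0.0133 = 0 + j157.1 Ω
Step 3 — Series combination: Z_total = R + L = 63.8 + j157.1 Ω = 169.6∠67.9° Ω.
Step 4 — Power factor: PF = cos(φ) = Re(Z)/|Z| = 63.8/169.565 = 0.3763.
Step 5 — Type: Im(Z) = 157.1 ⇒ lagging (phase φ = 67.9°).

PF = 0.3763 (lagging, φ = 67.9°)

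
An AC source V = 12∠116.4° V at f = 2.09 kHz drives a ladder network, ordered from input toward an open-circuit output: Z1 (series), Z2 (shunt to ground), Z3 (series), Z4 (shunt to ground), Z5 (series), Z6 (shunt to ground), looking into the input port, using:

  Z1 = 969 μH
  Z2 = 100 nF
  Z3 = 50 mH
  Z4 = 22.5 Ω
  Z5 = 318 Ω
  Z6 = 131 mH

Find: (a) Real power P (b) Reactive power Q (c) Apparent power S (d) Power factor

Step 1 — Angular frequency: ω = 2π·f = 2π·2090 = 1.313e+04 rad/s.
Step 2 — Component impedances:
  Z1: Z = jωL = j·1.313e+04·0.000969 = 0 + j12.72 Ω
  Z2: Z = 1/(jωC) = -j/(ω·C) = 0 - j761.5 Ω
  Z3: Z = jωL = j·1.313e+04·0.05 = 0 + j656.6 Ω
  Z4: Z = R = 22.5 Ω
  Z5: Z = R = 318 Ω
  Z6: Z = jωL = j·1.313e+04·0.131 = 0 + j1720 Ω
Step 3 — Ladder network (open output): work backward from the far end, alternating series and parallel combinations. Z_in = 1137 + j4550 Ω = 4690∠76.0° Ω.
Step 4 — Source phasor: V = 12∠116.4° V = -5.336 + j10.75 V.
Step 5 — Current: I = V / Z = 0.001948 + j0.001659 A = 0.002559∠40.4° A.
Step 6 — Complex power: S = V·I* = 0.007442 + j0.02979 VA.
Step 7 — Real power: P = Re(S) = 0.007442 W.
Step 8 — Reactive power: Q = Im(S) = 0.02979 VAR.
Step 9 — Apparent power: |S| = 0.03071 VA.
Step 10 — Power factor: PF = P/|S| = 0.2424 (lagging).

(a) P = 0.007442 W  (b) Q = 0.02979 VAR  (c) S = 0.03071 VA  (d) PF = 0.2424 (lagging)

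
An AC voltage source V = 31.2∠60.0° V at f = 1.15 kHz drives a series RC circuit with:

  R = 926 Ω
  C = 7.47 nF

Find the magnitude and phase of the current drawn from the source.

Step 1 — Angular frequency: ω = 2π·f = 2π·1150 = 7226 rad/s.
Step 2 — Component impedances:
  R: Z = R = 926 Ω
  C: Z = 1/(jωC) = -j/(ω·C) = 0 - j1.853e+04 Ω
Step 3 — Series combination: Z_total = R + C = 926 - j1.853e+04 Ω = 1.855e+04∠-87.1° Ω.
Step 4 — Source phasor: V = 31.2∠60.0° V = 15.6 + j27.02 V.
Step 5 — Ohm's law: I = V / Z_total = (15.6 + j27.02) / (926 - j1.853e+04) = -0.001413 + j0.0009126 A.
Step 6 — Convert to polar: |I| = 0.001682 A, ∠I = 147.1°.

I = 0.001682∠147.1° A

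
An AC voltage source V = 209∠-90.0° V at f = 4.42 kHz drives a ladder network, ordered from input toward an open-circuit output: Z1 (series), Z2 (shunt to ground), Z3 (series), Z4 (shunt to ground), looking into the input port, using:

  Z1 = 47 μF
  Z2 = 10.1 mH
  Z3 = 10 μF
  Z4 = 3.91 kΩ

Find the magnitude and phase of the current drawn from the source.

Step 1 — Angular frequency: ω = 2π·f = 2π·4420 = 2.777e+04 rad/s.
Step 2 — Component impedances:
  Z1: Z = 1/(jωC) = -j/(ω·C) = 0 - j0.7661 Ω
  Z2: Z = jωL = j·2.777e+04·0.0101 = 0 + j280.5 Ω
  Z3: Z = 1/(jωC) = -j/(ω·C) = 0 - j3.601 Ω
  Z4: Z = R = 3910 Ω
Step 3 — Ladder network (open output): work backward from the far end, alternating series and parallel combinations. Z_in = 20.02 + j278.3 Ω = 279∠85.9° Ω.
Step 4 — Source phasor: V = 209∠-90.0° V = 0 - j209 V.
Step 5 — Ohm's law: I = V / Z_total = (0 - j209) / (20.02 + j278.3) = -0.7471 - j0.05375 A.
Step 6 — Convert to polar: |I| = 0.749 A, ∠I = -175.9°.

I = 0.749∠-175.9° A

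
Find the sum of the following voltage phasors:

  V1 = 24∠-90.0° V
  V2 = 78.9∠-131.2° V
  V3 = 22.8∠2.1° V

Step 1 — Convert each phasor to rectangular form:
  V1 = 24·(cos(-90.0°) + j·sin(-90.0°)) = 0 - j24 V
  V2 = 78.9·(cos(-131.2°) + j·sin(-131.2°)) = -51.97 - j59.37 V
  V3 = 22.8·(cos(2.1°) + j·sin(2.1°)) = 22.78 + j0.8355 V
Step 2 — Sum components: V_total = -29.19 - j82.53 V.
Step 3 — Convert to polar: |V_total| = 87.54 V, ∠V_total = -109.5°.

V_total = 87.54∠-109.5° V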